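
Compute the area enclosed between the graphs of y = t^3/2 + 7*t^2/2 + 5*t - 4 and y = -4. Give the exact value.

253/24

Set the curves equal: t^3/2 + 7*t^2/2 + 5*t - 4 = -4, so t^3/2 + 7*t^2/2 + 5*t = 0, which factors as t*(t + 2)*(t + 5)/2 = 0. The curves meet at t = -5, -2, 0.
On [-5, -2], y = t^3/2 + 7*t^2/2 + 5*t - 4 is on top; that piece has area ∫[-5,-2] (t^3/2 + 7*t^2/2 + 5*t) dt = 63/8.
On [-2, 0], y = -4 is on top; that piece has area ∫[-2,0] (-(t^3/2 + 7*t^2/2 + 5*t)) dt = 8/3.
Total enclosed area = 63/8 + 8/3 = 253/24.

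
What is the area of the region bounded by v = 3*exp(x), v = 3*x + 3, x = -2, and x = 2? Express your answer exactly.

-12 - 3*exp(-2) + 3*exp(2)

On [-2, 2], (3*exp(x)) - (3*x + 3) = -3*x + 3*exp(x) - 3 is ≥ 0 throughout, so the area is a single integral of |-3*x + 3*exp(x) - 3|.
∫[-2,2] (-3*x + 3*exp(x) - 3) dx = -12 - 3*exp(-2) + 3*exp(2).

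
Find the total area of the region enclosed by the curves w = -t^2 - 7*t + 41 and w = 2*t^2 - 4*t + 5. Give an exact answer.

Set the curves equal: -t^2 - 7*t + 41 = 2*t^2 - 4*t + 5, so -3*t^2 - 3*t + 36 = 0, which factors as -3*(t - 3)*(t + 4) = 0. The curves meet at t = -4, 3.
On [-4, 3], w = -t^2 - 7*t + 41 is on top; that piece has area ∫[-4,3] (-3*t^2 - 3*t + 36) dt = 343/2.

343/2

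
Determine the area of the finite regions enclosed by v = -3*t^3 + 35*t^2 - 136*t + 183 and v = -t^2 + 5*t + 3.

3/2

Set the curves equal: -3*t^3 + 35*t^2 - 136*t + 183 = -t^2 + 5*t + 3, so -3*t^3 + 36*t^2 - 141*t + 180 = 0, which factors as -3*(t - 5)*(t - 4)*(t - 3) = 0. The curves meet at t = 3, 4, 5.
On [3, 4], v = -t^2 + 5*t + 3 is on top; that piece has area ∫[3,4] (-(-3*t^3 + 36*t^2 - 141*t + 180)) dt = 3/4.
On [4, 5], v = -3*t^3 + 35*t^2 - 136*t + 183 is on top; that piece has area ∫[4,5] (-3*t^3 + 36*t^2 - 141*t + 180) dt = 3/4.
Total enclosed area = 3/4 + 3/4 = 3/2.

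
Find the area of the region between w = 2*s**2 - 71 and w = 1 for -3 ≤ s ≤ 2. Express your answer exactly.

On [-3, 2], (2*s**2 - 71) - (1) = 2*s**2 - 72 is ≤ 0 throughout, so the area is a single integral of |2*s**2 - 72|.
∫[-3,2] (2*s**2 - 72) ds = -1010/3; the area of that piece is 1010/3.

1010/3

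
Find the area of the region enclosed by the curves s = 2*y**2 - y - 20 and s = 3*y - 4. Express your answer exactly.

Both boundary curves give s as a function of y, so integrate with respect to y. Setting them equal: 2*y**2 - 4*y - 16 = 0, i.e. 2*(y - 4)*(y + 2) = 0, so they meet at y = -2, 4.
For y in [-2, 4], s = 2*y**2 - y - 20 is on the left; area = ∫[-2,4] (-(2*y**2 - 4*y - 16)) dy = 72.

72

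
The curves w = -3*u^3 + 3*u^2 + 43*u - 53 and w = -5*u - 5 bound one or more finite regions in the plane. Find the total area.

863/2

Set the curves equal: -3*u^3 + 3*u^2 + 43*u - 53 = -5*u - 5, so -3*u^3 + 3*u^2 + 48*u - 48 = 0, which factors as -3*(u - 4)*(u - 1)*(u + 4) = 0. The curves meet at u = -4, 1, 4.
On [-4, 1], w = -5*u - 5 is on top; that piece has area ∫[-4,1] (-(-3*u^3 + 3*u^2 + 48*u - 48)) du = 1375/4.
On [1, 4], w = -3*u^3 + 3*u^2 + 43*u - 53 is on top; that piece has area ∫[1,4] (-3*u^3 + 3*u^2 + 48*u - 48) du = 351/4.
Total enclosed area = 1375/4 + 351/4 = 863/2.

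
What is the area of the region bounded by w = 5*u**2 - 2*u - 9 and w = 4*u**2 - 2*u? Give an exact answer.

Set the curves equal: 5*u**2 - 2*u - 9 = 4*u**2 - 2*u, so u**2 - 9 = 0, which factors as (u - 3)*(u + 3) = 0. The curves meet at u = -3, 3.
On [-3, 3], w = 4*u**2 - 2*u is on top; that piece has area ∫[-3,3] (-(u**2 - 9)) du = 36.

36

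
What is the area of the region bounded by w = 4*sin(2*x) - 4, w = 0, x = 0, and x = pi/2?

On [0, pi/2], (4*sin(2*x) - 4) - (0) = 4*sin(2*x) - 4 is ≤ 0 throughout, so the area is a single integral of |4*sin(2*x) - 4|.
∫[0,pi/2] (4*sin(2*x) - 4) dx = 4 - 2*pi; the area of that piece is -4 + 2*pi.

-4 + 2*pi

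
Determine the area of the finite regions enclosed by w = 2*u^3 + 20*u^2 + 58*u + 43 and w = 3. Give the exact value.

71/3

Set the curves equal: 2*u^3 + 20*u^2 + 58*u + 43 = 3, so 2*u^3 + 20*u^2 + 58*u + 40 = 0, which factors as 2*(u + 1)*(u + 4)*(u + 5) = 0. The curves meet at u = -5, -4, -1.
On [-5, -4], w = 2*u^3 + 20*u^2 + 58*u + 43 is on top; that piece has area ∫[-5,-4] (2*u^3 + 20*u^2 + 58*u + 40) du = 7/6.
On [-4, -1], w = 3 is on top; that piece has area ∫[-4,-1] (-(2*u^3 + 20*u^2 + 58*u + 40)) du = 45/2.
Total enclosed area = 7/6 + 45/2 = 71/3.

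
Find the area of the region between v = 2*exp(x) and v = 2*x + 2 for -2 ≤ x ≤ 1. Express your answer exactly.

On [-2, 1], (2*exp(x)) - (2*x + 2) = -2*x + 2*exp(x) - 2 is ≥ 0 throughout, so the area is a single integral of |-2*x + 2*exp(x) - 2|.
∫[-2,1] (-2*x + 2*exp(x) - 2) dx = -3 - 2*exp(-2) + 2*exp(1).

-3 - 2*exp(-2) + 2*exp(1)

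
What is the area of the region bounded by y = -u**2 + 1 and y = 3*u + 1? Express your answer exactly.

9/2

Set the curves equal: -u**2 + 1 = 3*u + 1, so -u**2 - 3*u = 0, which factors as -u*(u + 3) = 0. The curves meet at u = -3, 0.
On [-3, 0], y = -u**2 + 1 is on top; that piece has area ∫[-3,0] (-u**2 - 3*u) du = 9/2.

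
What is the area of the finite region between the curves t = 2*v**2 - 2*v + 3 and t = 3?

Both boundary curves give t as a function of v, so integrate with respect to v. Setting them equal: 2*v**2 - 2*v = 0, i.e. 2*v*(v - 1) = 0, so they meet at v = 0, 1.
For v in [0, 1], t = 2*v**2 - 2*v + 3 is on the left; area = ∫[0,1] (-(2*v**2 - 2*v)) dv = 1/3.

1/3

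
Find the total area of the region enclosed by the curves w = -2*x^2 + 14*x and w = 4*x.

Set the curves equal: -2*x^2 + 14*x = 4*x, so -2*x^2 + 10*x = 0, which factors as -2*x*(x - 5) = 0. The curves meet at x = 0, 5.
On [0, 5], w = -2*x^2 + 14*x is on top; that piece has area ∫[0,5] (-2*x^2 + 10*x) dx = 125/3.

125/3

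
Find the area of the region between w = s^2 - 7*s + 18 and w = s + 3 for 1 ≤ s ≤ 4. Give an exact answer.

The difference (s^2 - 7*s + 18) - (s + 3) = s^2 - 8*s + 15 changes sign at s = 3 inside [1, 4], so split the integral there.
∫[1,3] (s^2 - 8*s + 15) ds = 20/3.
∫[3,4] (s^2 - 8*s + 15) ds = -2/3; the area of that piece is 2/3.
Total area = 20/3 + 2/3 = 22/3.

22/3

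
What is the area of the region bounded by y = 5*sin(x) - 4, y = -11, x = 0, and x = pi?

On [0, pi], (5*sin(x) - 4) - (-11) = 5*sin(x) + 7 is ≥ 0 throughout, so the area is a single integral of |5*sin(x) + 7|.
∫[0,pi] (5*sin(x) + 7) dx = 10 + 7*pi.

10 + 7*pi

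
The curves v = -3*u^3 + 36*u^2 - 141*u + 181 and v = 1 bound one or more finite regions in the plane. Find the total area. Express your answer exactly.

Set the curves equal: -3*u^3 + 36*u^2 - 141*u + 181 = 1, so -3*u^3 + 36*u^2 - 141*u + 180 = 0, which factors as -3*(u - 5)*(u - 4)*(u - 3) = 0. The curves meet at u = 3, 4, 5.
On [3, 4], v = 1 is on top; that piece has area ∫[3,4] (-(-3*u^3 + 36*u^2 - 141*u + 180)) du = 3/4.
On [4, 5], v = -3*u^3 + 36*u^2 - 141*u + 181 is on top; that piece has area ∫[4,5] (-3*u^3 + 36*u^2 - 141*u + 180) du = 3/4.
Total enclosed area = 3/4 + 3/4 = 3/2.

3/2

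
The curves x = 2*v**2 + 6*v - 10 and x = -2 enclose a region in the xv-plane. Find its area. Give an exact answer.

Both boundary curves give x as a function of v, so integrate with respect to v. Setting them equal: 2*v**2 + 6*v - 8 = 0, i.e. 2*(v - 1)*(v + 4) = 0, so they meet at v = -4, 1.
For v in [-4, 1], x = 2*v**2 + 6*v - 10 is on the left; area = ∫[-4,1] (-(2*v**2 + 6*v - 8)) dv = 125/3.

125/3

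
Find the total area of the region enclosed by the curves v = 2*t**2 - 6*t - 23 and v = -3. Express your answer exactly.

Set the curves equal: 2*t**2 - 6*t - 23 = -3, so 2*t**2 - 6*t - 20 = 0, which factors as 2*(t - 5)*(t + 2) = 0. The curves meet at t = -2, 5.
On [-2, 5], v = -3 is on top; that piece has area ∫[-2,5] (-(2*t**2 - 6*t - 20)) dt = 343/3.

343/3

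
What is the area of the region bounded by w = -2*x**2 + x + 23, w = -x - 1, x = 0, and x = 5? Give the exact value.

The difference (-2*x**2 + x + 23) - (-x - 1) = -2*x**2 + 2*x + 24 changes sign at x = 4 inside [0, 5], so split the integral there.
∫[0,4] (-2*x**2 + 2*x + 24) dx = 208/3.
∫[4,5] (-2*x**2 + 2*x + 24) dx = -23/3; the area of that piece is 23/3.
Total area = 208/3 + 23/3 = 77.

77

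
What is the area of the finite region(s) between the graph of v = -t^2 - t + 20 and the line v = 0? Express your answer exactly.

243/2

The curve meets the t-axis where -t^2 - t + 20 = 0, i.e. -(t - 4)*(t + 5) = 0, at t = -5, 4.
On [-5, 4] the curve lies above the axis; ∫[-5,4] (-t^2 - t + 20) dt = 243/2, giving area 243/2.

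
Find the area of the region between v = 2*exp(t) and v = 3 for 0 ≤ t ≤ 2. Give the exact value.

-10 - 6*log(2) + 6*log(3) + 2*exp(2)

The difference (2*exp(t)) - (3) = 2*exp(t) - 3 changes sign at t = log(3/2) inside [0, 2], so split the integral there.
∫[0,log(3/2)] (2*exp(t) - 3) dt = log(8/27) + 1; the area of that piece is -1 + log(27/8).
∫[log(3/2),2] (2*exp(t) - 3) dt = -9 - 3*log(2) + 3*log(3) + 2*exp(2).
Total area = (-1 + log(27/8)) + (-9 - 3*log(2) + 3*log(3) + 2*exp(2)) = -10 - 6*log(2) + 6*log(3) + 2*exp(2).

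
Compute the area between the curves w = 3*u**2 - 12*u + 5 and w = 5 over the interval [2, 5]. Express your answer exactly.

The difference (3*u**2 - 12*u + 5) - (5) = 3*u**2 - 12*u changes sign at u = 4 inside [2, 5], so split the integral there.
∫[2,4] (3*u**2 - 12*u) du = -16; the area of that piece is 16.
∫[4,5] (3*u**2 - 12*u) du = 7.
Total area = 16 + 7 = 23.

23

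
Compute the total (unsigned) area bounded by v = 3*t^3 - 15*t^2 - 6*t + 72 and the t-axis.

443/2

The curve meets the t-axis where 3*t^3 - 15*t^2 - 6*t + 72 = 0, i.e. 3*(t - 4)*(t - 3)*(t + 2) = 0, at t = -2, 3, 4.
On [-2, 3] the curve lies above the axis; ∫[-2,3] (3*t^3 - 15*t^2 - 6*t + 72) dt = 875/4, giving area 875/4.
On [3, 4] the curve lies below the axis; ∫[3,4] (3*t^3 - 15*t^2 - 6*t + 72) dt = -11/4, giving area 11/4.
Total area = 875/4 + 11/4 = 443/2.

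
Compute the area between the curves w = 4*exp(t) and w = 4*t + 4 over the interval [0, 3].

-34 + 4*exp(3)

On [0, 3], (4*exp(t)) - (4*t + 4) = -4*t + 4*exp(t) - 4 is ≥ 0 throughout, so the area is a single integral of |-4*t + 4*exp(t) - 4|.
∫[0,3] (-4*t + 4*exp(t) - 4) dt = -34 + 4*exp(3).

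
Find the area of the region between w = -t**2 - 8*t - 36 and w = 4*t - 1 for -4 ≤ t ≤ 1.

On [-4, 1], (-t**2 - 8*t - 36) - (4*t - 1) = -t**2 - 12*t - 35 is ≤ 0 throughout, so the area is a single integral of |-t**2 - 12*t - 35|.
∫[-4,1] (-t**2 - 12*t - 35) dt = -320/3; the area of that piece is 320/3.

320/3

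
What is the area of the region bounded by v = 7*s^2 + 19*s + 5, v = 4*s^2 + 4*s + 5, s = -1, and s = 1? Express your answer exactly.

The difference (7*s^2 + 19*s + 5) - (4*s^2 + 4*s + 5) = 3*s^2 + 15*s changes sign at s = 0 inside [-1, 1], so split the integral there.
∫[-1,0] (3*s^2 + 15*s) ds = -13/2; the area of that piece is 13/2.
∫[0,1] (3*s^2 + 15*s) ds = 17/2.
Total area = 13/2 + 17/2 = 15.

15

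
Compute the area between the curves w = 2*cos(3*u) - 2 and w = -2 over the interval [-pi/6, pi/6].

4/3

On [-pi/6, pi/6], (2*cos(3*u) - 2) - (-2) = 2*cos(3*u) is ≥ 0 throughout, so the area is a single integral of |2*cos(3*u)|.
∫[-pi/6,pi/6] (2*cos(3*u)) du = 4/3.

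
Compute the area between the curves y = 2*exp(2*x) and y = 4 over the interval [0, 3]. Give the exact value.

-15 + 4*log(2) + exp(6)

The difference (2*exp(2*x)) - (4) = 2*exp(2*x) - 4 changes sign at x = log(2)/2 inside [0, 3], so split the integral there.
∫[0,log(2)/2] (2*exp(2*x) - 4) dx = 1 - log(4); the area of that piece is -1 + log(4).
∫[log(2)/2,3] (2*exp(2*x) - 4) dx = -14 + 2*log(2) + exp(6).
Total area = (-1 + log(4)) + (-14 + 2*log(2) + exp(6)) = -15 + 4*log(2) + exp(6).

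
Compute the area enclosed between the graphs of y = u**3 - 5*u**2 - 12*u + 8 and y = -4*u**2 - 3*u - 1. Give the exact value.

Set the curves equal: u**3 - 5*u**2 - 12*u + 8 = -4*u**2 - 3*u - 1, so u**3 - u**2 - 9*u + 9 = 0, which factors as (u - 3)*(u - 1)*(u + 3) = 0. The curves meet at u = -3, 1, 3.
On [-3, 1], y = u**3 - 5*u**2 - 12*u + 8 is on top; that piece has area ∫[-3,1] (u**3 - u**2 - 9*u + 9) du = 128/3.
On [1, 3], y = -4*u**2 - 3*u - 1 is on top; that piece has area ∫[1,3] (-(u**3 - u**2 - 9*u + 9)) du = 20/3.
Total enclosed area = 128/3 + 20/3 = 148/3.

148/3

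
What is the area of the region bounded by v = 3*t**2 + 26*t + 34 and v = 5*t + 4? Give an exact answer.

27/2

Set the curves equal: 3*t**2 + 26*t + 34 = 5*t + 4, so 3*t**2 + 21*t + 30 = 0, which factors as 3*(t + 2)*(t + 5) = 0. The curves meet at t = -5, -2.
On [-5, -2], v = 5*t + 4 is on top; that piece has area ∫[-5,-2] (-(3*t**2 + 21*t + 30)) dt = 27/2.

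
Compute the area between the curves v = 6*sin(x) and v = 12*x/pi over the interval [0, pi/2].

On [0, pi/2], (6*sin(x)) - (12*x/pi) = -12*x/pi + 6*sin(x) is ≥ 0 throughout, so the area is a single integral of |-12*x/pi + 6*sin(x)|.
∫[0,pi/2] (-12*x/pi + 6*sin(x)) dx = 6 - 3*pi/2.

6 - 3*pi/2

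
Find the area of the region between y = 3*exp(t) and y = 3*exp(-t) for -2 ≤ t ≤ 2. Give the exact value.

The difference (3*exp(t)) - (3*exp(-t)) = 3*exp(t) - 3*exp(-t) changes sign at t = 0 inside [-2, 2], so split the integral there.
∫[-2,0] (3*exp(t) - 3*exp(-t)) dt = -3*exp(2) - 3*exp(-2) + 6; the area of that piece is -6 + 3*exp(-2) + 3*exp(2).
∫[0,2] (3*exp(t) - 3*exp(-t)) dt = -6 + 3*exp(-2) + 3*exp(2).
Total area = (-6 + 3*exp(-2) + 3*exp(2)) + (-6 + 3*exp(-2) + 3*exp(2)) = -12 + 6*exp(-2) + 6*exp(2).

-12 + 6*exp(-2) + 6*exp(2)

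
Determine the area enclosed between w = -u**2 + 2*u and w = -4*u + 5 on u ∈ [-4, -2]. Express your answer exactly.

194/3

On [-4, -2], (-u**2 + 2*u) - (-4*u + 5) = -u**2 + 6*u - 5 is ≤ 0 throughout, so the area is a single integral of |-u**2 + 6*u - 5|.
∫[-4,-2] (-u**2 + 6*u - 5) du = -194/3; the area of that piece is 194/3.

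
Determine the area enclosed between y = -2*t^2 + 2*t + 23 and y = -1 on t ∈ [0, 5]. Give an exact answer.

77

The difference (-2*t^2 + 2*t + 23) - (-1) = -2*t^2 + 2*t + 24 changes sign at t = 4 inside [0, 5], so split the integral there.
∫[0,4] (-2*t^2 + 2*t + 24) dt = 208/3.
∫[4,5] (-2*t^2 + 2*t + 24) dt = -23/3; the area of that piece is 23/3.
Total area = 208/3 + 23/3 = 77.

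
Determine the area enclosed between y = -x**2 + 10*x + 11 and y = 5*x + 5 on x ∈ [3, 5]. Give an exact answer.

58/3

On [3, 5], (-x**2 + 10*x + 11) - (5*x + 5) = -x**2 + 5*x + 6 is ≥ 0 throughout, so the area is a single integral of |-x**2 + 5*x + 6|.
∫[3,5] (-x**2 + 5*x + 6) dx = 58/3.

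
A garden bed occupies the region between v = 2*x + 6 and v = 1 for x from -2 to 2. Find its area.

On [-2, 2], (2*x + 6) - (1) = 2*x + 5 is ≥ 0 throughout, so the area is a single integral of |2*x + 5|.
∫[-2,2] (2*x + 5) dx = 20.

20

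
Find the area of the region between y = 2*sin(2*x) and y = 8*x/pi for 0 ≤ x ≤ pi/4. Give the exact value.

On [0, pi/4], (2*sin(2*x)) - (8*x/pi) = -8*x/pi + 2*sin(2*x) is ≥ 0 throughout, so the area is a single integral of |-8*x/pi + 2*sin(2*x)|.
∫[0,pi/4] (-8*x/pi + 2*sin(2*x)) dx = 1 - pi/4.

1 - pi/4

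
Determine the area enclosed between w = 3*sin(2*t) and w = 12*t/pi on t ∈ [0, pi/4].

3/2 - 3*pi/8

On [0, pi/4], (3*sin(2*t)) - (12*t/pi) = -12*t/pi + 3*sin(2*t) is ≥ 0 throughout, so the area is a single integral of |-12*t/pi + 3*sin(2*t)|.
∫[0,pi/4] (-12*t/pi + 3*sin(2*t)) dt = 3/2 - 3*pi/8.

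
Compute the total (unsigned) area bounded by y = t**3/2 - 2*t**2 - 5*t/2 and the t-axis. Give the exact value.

The curve meets the t-axis where t**3/2 - 2*t**2 - 5*t/2 = 0, i.e. t*(t - 5)*(t + 1)/2 = 0, at t = -1, 0, 5.
On [-1, 0] the curve lies above the axis; ∫[-1,0] (t**3/2 - 2*t**2 - 5*t/2) dt = 11/24, giving area 11/24.
On [0, 5] the curve lies below the axis; ∫[0,5] (t**3/2 - 2*t**2 - 5*t/2) dt = -875/24, giving area 875/24.
Total area = 11/24 + 875/24 = 443/12.

443/12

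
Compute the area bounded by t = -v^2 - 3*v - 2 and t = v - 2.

32/3

Both boundary curves give t as a function of v, so integrate with respect to v. Setting them equal: -v^2 - 4*v = 0, i.e. -v*(v + 4) = 0, so they meet at v = -4, 0.
For v in [-4, 0], t = -v^2 - 3*v - 2 is on the right; area = ∫[-4,0] (-v^2 - 4*v) dv = 32/3.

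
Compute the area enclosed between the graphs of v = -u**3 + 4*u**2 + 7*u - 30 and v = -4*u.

863/6

Set the curves equal: -u**3 + 4*u**2 + 7*u - 30 = -4*u, so -u**3 + 4*u**2 + 11*u - 30 = 0, which factors as -(u - 5)*(u - 2)*(u + 3) = 0. The curves meet at u = -3, 2, 5.
On [-3, 2], v = -4*u is on top; that piece has area ∫[-3,2] (-(-u**3 + 4*u**2 + 11*u - 30)) du = 1375/12.
On [2, 5], v = -u**3 + 4*u**2 + 7*u - 30 is on top; that piece has area ∫[2,5] (-u**3 + 4*u**2 + 11*u - 30) du = 117/4.
Total enclosed area = 1375/12 + 117/4 = 863/6.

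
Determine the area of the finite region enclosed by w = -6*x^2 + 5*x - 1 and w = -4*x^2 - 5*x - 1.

125/3

Set the curves equal: -6*x^2 + 5*x - 1 = -4*x^2 - 5*x - 1, so -2*x^2 + 10*x = 0, which factors as -2*x*(x - 5) = 0. The curves meet at x = 0, 5.
On [0, 5], w = -6*x^2 + 5*x - 1 is on top; that piece has area ∫[0,5] (-2*x^2 + 10*x) dx = 125/3.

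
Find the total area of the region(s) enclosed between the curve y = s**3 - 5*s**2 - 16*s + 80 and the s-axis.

The curve meets the s-axis where s**3 - 5*s**2 - 16*s + 80 = 0, i.e. (s - 5)*(s - 4)*(s + 4) = 0, at s = -4, 4, 5.
On [-4, 4] the curve lies above the axis; ∫[-4,4] (s**3 - 5*s**2 - 16*s + 80) ds = 1280/3, giving area 1280/3.
On [4, 5] the curve lies below the axis; ∫[4,5] (s**3 - 5*s**2 - 16*s + 80) ds = -17/12, giving area 17/12.
Total area = 1280/3 + 17/12 = 5137/12.

5137/12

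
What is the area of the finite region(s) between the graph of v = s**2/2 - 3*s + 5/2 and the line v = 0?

16/3

The curve meets the s-axis where s**2/2 - 3*s + 5/2 = 0, i.e. (s - 5)*(s - 1)/2 = 0, at s = 1, 5.
On [1, 5] the curve lies below the axis; ∫[1,5] (s**2/2 - 3*s + 5/2) ds = -16/3, giving area 16/3.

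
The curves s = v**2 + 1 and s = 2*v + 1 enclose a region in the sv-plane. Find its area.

4/3

Both boundary curves give s as a function of v, so integrate with respect to v. Setting them equal: v**2 - 2*v = 0, i.e. v*(v - 2) = 0, so they meet at v = 0, 2.
For v in [0, 2], s = v**2 + 1 is on the left; area = ∫[0,2] (-(v**2 - 2*v)) dv = 4/3.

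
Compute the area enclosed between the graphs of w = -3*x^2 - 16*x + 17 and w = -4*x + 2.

Set the curves equal: -3*x^2 - 16*x + 17 = -4*x + 2, so -3*x^2 - 12*x + 15 = 0, which factors as -3*(x - 1)*(x + 5) = 0. The curves meet at x = -5, 1.
On [-5, 1], w = -3*x^2 - 16*x + 17 is on top; that piece has area ∫[-5,1] (-3*x^2 - 12*x + 15) dx = 108.

108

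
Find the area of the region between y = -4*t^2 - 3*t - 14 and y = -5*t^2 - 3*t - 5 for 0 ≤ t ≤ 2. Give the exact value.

46/3

On [0, 2], (-4*t^2 - 3*t - 14) - (-5*t^2 - 3*t - 5) = t^2 - 9 is ≤ 0 throughout, so the area is a single integral of |t^2 - 9|.
∫[0,2] (t^2 - 9) dt = -46/3; the area of that piece is 46/3.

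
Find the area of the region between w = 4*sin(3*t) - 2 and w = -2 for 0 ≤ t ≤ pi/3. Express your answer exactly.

On [0, pi/3], (4*sin(3*t) - 2) - (-2) = 4*sin(3*t) is ≥ 0 throughout, so the area is a single integral of |4*sin(3*t)|.
∫[0,pi/3] (4*sin(3*t)) dt = 8/3.

8/3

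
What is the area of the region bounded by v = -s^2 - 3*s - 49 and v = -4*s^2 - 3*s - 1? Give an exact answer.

Set the curves equal: -s^2 - 3*s - 49 = -4*s^2 - 3*s - 1, so 3*s^2 - 48 = 0, which factors as 3*(s - 4)*(s + 4) = 0. The curves meet at s = -4, 4.
On [-4, 4], v = -4*s^2 - 3*s - 1 is on top; that piece has area ∫[-4,4] (-(3*s^2 - 48)) ds = 256.

256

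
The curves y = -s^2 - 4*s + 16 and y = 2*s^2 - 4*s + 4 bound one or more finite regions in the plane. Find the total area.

Set the curves equal: -s^2 - 4*s + 16 = 2*s^2 - 4*s + 4, so -3*s^2 + 12 = 0, which factors as -3*(s - 2)*(s + 2) = 0. The curves meet at s = -2, 2.
On [-2, 2], y = -s^2 - 4*s + 16 is on top; that piece has area ∫[-2,2] (-3*s^2 + 12) ds = 32.

32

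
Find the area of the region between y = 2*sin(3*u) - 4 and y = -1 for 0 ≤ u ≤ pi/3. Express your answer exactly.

-4/3 + pi

On [0, pi/3], (2*sin(3*u) - 4) - (-1) = 2*sin(3*u) - 3 is ≤ 0 throughout, so the area is a single integral of |2*sin(3*u) - 3|.
∫[0,pi/3] (2*sin(3*u) - 3) du = 4/3 - pi; the area of that piece is -4/3 + pi.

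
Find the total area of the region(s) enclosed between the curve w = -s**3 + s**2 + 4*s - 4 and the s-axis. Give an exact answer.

71/6

The curve meets the s-axis where -s**3 + s**2 + 4*s - 4 = 0, i.e. -(s - 2)*(s - 1)*(s + 2) = 0, at s = -2, 1, 2.
On [-2, 1] the curve lies below the axis; ∫[-2,1] (-s**3 + s**2 + 4*s - 4) ds = -45/4, giving area 45/4.
On [1, 2] the curve lies above the axis; ∫[1,2] (-s**3 + s**2 + 4*s - 4) ds = 7/12, giving area 7/12.
Total area = 45/4 + 7/12 = 71/6.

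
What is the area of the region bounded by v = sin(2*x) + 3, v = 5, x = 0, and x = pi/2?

-1 + pi

On [0, pi/2], (sin(2*x) + 3) - (5) = sin(2*x) - 2 is ≤ 0 throughout, so the area is a single integral of |sin(2*x) - 2|.
∫[0,pi/2] (sin(2*x) - 2) dx = 1 - pi; the area of that piece is -1 + pi.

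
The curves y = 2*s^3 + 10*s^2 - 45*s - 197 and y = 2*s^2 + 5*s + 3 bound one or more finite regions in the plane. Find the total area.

Set the curves equal: 2*s^3 + 10*s^2 - 45*s - 197 = 2*s^2 + 5*s + 3, so 2*s^3 + 8*s^2 - 50*s - 200 = 0, which factors as 2*(s - 5)*(s + 4)*(s + 5) = 0. The curves meet at s = -5, -4, 5.
On [-5, -4], y = 2*s^3 + 10*s^2 - 45*s - 197 is on top; that piece has area ∫[-5,-4] (2*s^3 + 8*s^2 - 50*s - 200) ds = 19/6.
On [-4, 5], y = 2*s^2 + 5*s + 3 is on top; that piece has area ∫[-4,5] (-(2*s^3 + 8*s^2 - 50*s - 200)) ds = 2673/2.
Total enclosed area = 19/6 + 2673/2 = 4019/3.

4019/3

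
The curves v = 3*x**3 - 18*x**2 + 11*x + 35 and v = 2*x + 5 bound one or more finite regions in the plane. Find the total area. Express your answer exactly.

243/2

Set the curves equal: 3*x**3 - 18*x**2 + 11*x + 35 = 2*x + 5, so 3*x**3 - 18*x**2 + 9*x + 30 = 0, which factors as 3*(x - 5)*(x - 2)*(x + 1) = 0. The curves meet at x = -1, 2, 5.
On [-1, 2], v = 3*x**3 - 18*x**2 + 11*x + 35 is on top; that piece has area ∫[-1,2] (3*x**3 - 18*x**2 + 9*x + 30) dx = 243/4.
On [2, 5], v = 2*x + 5 is on top; that piece has area ∫[2,5] (-(3*x**3 - 18*x**2 + 9*x + 30)) dx = 243/4.
Total enclosed area = 243/4 + 243/4 = 243/2.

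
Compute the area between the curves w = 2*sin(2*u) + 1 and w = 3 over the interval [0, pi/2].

-2 + pi

On [0, pi/2], (2*sin(2*u) + 1) - (3) = 2*sin(2*u) - 2 is ≤ 0 throughout, so the area is a single integral of |2*sin(2*u) - 2|.
∫[0,pi/2] (2*sin(2*u) - 2) du = 2 - pi; the area of that piece is -2 + pi.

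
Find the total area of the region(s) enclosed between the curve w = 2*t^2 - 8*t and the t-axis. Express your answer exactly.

The curve meets the t-axis where 2*t^2 - 8*t = 0, i.e. 2*t*(t - 4) = 0, at t = 0, 4.
On [0, 4] the curve lies below the axis; ∫[0,4] (2*t^2 - 8*t) dt = -64/3, giving area 64/3.

64/3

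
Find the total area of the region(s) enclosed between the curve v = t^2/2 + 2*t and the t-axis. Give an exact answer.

16/3

The curve meets the t-axis where t^2/2 + 2*t = 0, i.e. t*(t + 4)/2 = 0, at t = -4, 0.
On [-4, 0] the curve lies below the axis; ∫[-4,0] (t^2/2 + 2*t) dt = -16/3, giving area 16/3.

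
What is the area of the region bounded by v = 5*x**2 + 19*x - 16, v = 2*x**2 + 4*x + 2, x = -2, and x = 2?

79

The difference (5*x**2 + 19*x - 16) - (2*x**2 + 4*x + 2) = 3*x**2 + 15*x - 18 changes sign at x = 1 inside [-2, 2], so split the integral there.
∫[-2,1] (3*x**2 + 15*x - 18) dx = -135/2; the area of that piece is 135/2.
∫[1,2] (3*x**2 + 15*x - 18) dx = 23/2.
Total area = 135/2 + 23/2 = 79.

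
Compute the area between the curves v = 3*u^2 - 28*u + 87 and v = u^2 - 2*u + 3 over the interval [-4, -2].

On [-4, -2], (3*u^2 - 28*u + 87) - (u^2 - 2*u + 3) = 2*u^2 - 26*u + 84 is ≥ 0 throughout, so the area is a single integral of |2*u^2 - 26*u + 84|.
∫[-4,-2] (2*u^2 - 26*u + 84) du = 1084/3.

1084/3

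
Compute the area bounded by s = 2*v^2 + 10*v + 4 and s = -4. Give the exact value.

9

Both boundary curves give s as a function of v, so integrate with respect to v. Setting them equal: 2*v^2 + 10*v + 8 = 0, i.e. 2*(v + 1)*(v + 4) = 0, so they meet at v = -4, -1.
For v in [-4, -1], s = 2*v^2 + 10*v + 4 is on the left; area = ∫[-4,-1] (-(2*v^2 + 10*v + 8)) dv = 9.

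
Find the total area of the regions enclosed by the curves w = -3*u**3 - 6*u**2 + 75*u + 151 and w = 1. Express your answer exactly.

Set the curves equal: -3*u**3 - 6*u**2 + 75*u + 151 = 1, so -3*u**3 - 6*u**2 + 75*u + 150 = 0, which factors as -3*(u - 5)*(u + 2)*(u + 5) = 0. The curves meet at u = -5, -2, 5.
On [-5, -2], w = 1 is on top; that piece has area ∫[-5,-2] (-(-3*u**3 - 6*u**2 + 75*u + 150)) du = 459/4.
On [-2, 5], w = -3*u**3 - 6*u**2 + 75*u + 151 is on top; that piece has area ∫[-2,5] (-3*u**3 - 6*u**2 + 75*u + 150) du = 4459/4.
Total enclosed area = 459/4 + 4459/4 = 2459/2.

2459/2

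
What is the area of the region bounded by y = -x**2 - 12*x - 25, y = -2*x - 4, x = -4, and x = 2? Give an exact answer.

280/3

The difference (-x**2 - 12*x - 25) - (-2*x - 4) = -x**2 - 10*x - 21 changes sign at x = -3 inside [-4, 2], so split the integral there.
∫[-4,-3] (-x**2 - 10*x - 21) dx = 5/3.
∫[-3,2] (-x**2 - 10*x - 21) dx = -275/3; the area of that piece is 275/3.
Total area = 5/3 + 275/3 = 280/3.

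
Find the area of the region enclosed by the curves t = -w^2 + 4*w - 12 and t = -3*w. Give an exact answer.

Both boundary curves give t as a function of w, so integrate with respect to w. Setting them equal: -w^2 + 7*w - 12 = 0, i.e. -(w - 4)*(w - 3) = 0, so they meet at w = 3, 4.
For w in [3, 4], t = -w^2 + 4*w - 12 is on the right; area = ∫[3,4] (-w^2 + 7*w - 12) dw = 1/6.

1/6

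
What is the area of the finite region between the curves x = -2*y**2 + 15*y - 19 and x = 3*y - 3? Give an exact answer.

Both boundary curves give x as a function of y, so integrate with respect to y. Setting them equal: -2*y**2 + 12*y - 16 = 0, i.e. -2*(y - 4)*(y - 2) = 0, so they meet at y = 2, 4.
For y in [2, 4], x = -2*y**2 + 15*y - 19 is on the right; area = ∫[2,4] (-2*y**2 + 12*y - 16) dy = 8/3.

8/3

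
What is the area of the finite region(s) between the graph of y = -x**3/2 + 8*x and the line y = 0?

64

The curve meets the x-axis where -x**3/2 + 8*x = 0, i.e. -x*(x - 4)*(x + 4)/2 = 0, at x = -4, 0, 4.
On [-4, 0] the curve lies below the axis; ∫[-4,0] (-x**3/2 + 8*x) dx = -32, giving area 32.
On [0, 4] the curve lies above the axis; ∫[0,4] (-x**3/2 + 8*x) dx = 32, giving area 32.
Total area = 32 + 32 = 64.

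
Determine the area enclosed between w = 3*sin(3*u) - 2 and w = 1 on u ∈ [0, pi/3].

On [0, pi/3], (3*sin(3*u) - 2) - (1) = 3*sin(3*u) - 3 is ≤ 0 throughout, so the area is a single integral of |3*sin(3*u) - 3|.
∫[0,pi/3] (3*sin(3*u) - 3) du = 2 - pi; the area of that piece is -2 + pi.

-2 + pi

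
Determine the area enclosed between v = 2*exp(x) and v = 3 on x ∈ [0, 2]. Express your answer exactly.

-10 - 6*log(2) + 6*log(3) + 2*exp(2)

The difference (2*exp(x)) - (3) = 2*exp(x) - 3 changes sign at x = log(3/2) inside [0, 2], so split the integral there.
∫[0,log(3/2)] (2*exp(x) - 3) dx = log(8/27) + 1; the area of that piece is -1 + log(27/8).
∫[log(3/2),2] (2*exp(x) - 3) dx = -9 - 3*log(2) + 3*log(3) + 2*exp(2).
Total area = (-1 + log(27/8)) + (-9 - 3*log(2) + 3*log(3) + 2*exp(2)) = -10 - 6*log(2) + 6*log(3) + 2*exp(2).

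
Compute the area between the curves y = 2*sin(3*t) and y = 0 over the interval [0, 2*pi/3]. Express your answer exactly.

8/3

The difference (2*sin(3*t)) - (0) = 2*sin(3*t) changes sign at t = pi/3 inside [0, 2*pi/3], so split the integral there.
∫[0,pi/3] (2*sin(3*t)) dt = 4/3.
∫[pi/3,2*pi/3] (2*sin(3*t)) dt = -4/3; the area of that piece is 4/3.
Total area = 4/3 + 4/3 = 8/3.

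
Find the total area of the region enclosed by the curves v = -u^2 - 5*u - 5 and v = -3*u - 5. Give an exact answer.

Set the curves equal: -u^2 - 5*u - 5 = -3*u - 5, so -u^2 - 2*u = 0, which factors as -u*(u + 2) = 0. The curves meet at u = -2, 0.
On [-2, 0], v = -u^2 - 5*u - 5 is on top; that piece has area ∫[-2,0] (-u^2 - 2*u) du = 4/3.

4/3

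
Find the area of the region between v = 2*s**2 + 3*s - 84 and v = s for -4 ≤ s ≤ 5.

621

On [-4, 5], (2*s**2 + 3*s - 84) - (s) = 2*s**2 + 2*s - 84 is ≤ 0 throughout, so the area is a single integral of |2*s**2 + 2*s - 84|.
∫[-4,5] (2*s**2 + 2*s - 84) ds = -621; the area of that piece is 621.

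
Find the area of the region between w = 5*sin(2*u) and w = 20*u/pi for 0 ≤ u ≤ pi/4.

On [0, pi/4], (5*sin(2*u)) - (20*u/pi) = -20*u/pi + 5*sin(2*u) is ≥ 0 throughout, so the area is a single integral of |-20*u/pi + 5*sin(2*u)|.
∫[0,pi/4] (-20*u/pi + 5*sin(2*u)) du = 5/2 - 5*pi/8.

5/2 - 5*pi/8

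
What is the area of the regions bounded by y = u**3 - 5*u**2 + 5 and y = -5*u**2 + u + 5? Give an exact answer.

Set the curves equal: u**3 - 5*u**2 + 5 = -5*u**2 + u + 5, so u**3 - u = 0, which factors as u*(u - 1)*(u + 1) = 0. The curves meet at u = -1, 0, 1.
On [-1, 0], y = u**3 - 5*u**2 + 5 is on top; that piece has area ∫[-1,0] (u**3 - u) du = 1/4.
On [0, 1], y = -5*u**2 + u + 5 is on top; that piece has area ∫[0,1] (-(u**3 - u)) du = 1/4.
Total enclosed area = 1/4 + 1/4 = 1/2.

1/2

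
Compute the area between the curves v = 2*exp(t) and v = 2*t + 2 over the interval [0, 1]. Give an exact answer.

-5 + 2*exp(1)

On [0, 1], (2*exp(t)) - (2*t + 2) = -2*t + 2*exp(t) - 2 is ≥ 0 throughout, so the area is a single integral of |-2*t + 2*exp(t) - 2|.
∫[0,1] (-2*t + 2*exp(t) - 2) dt = -5 + 2*exp(1).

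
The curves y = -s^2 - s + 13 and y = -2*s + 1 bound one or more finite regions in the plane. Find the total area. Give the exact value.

343/6

Set the curves equal: -s^2 - s + 13 = -2*s + 1, so -s^2 + s + 12 = 0, which factors as -(s - 4)*(s + 3) = 0. The curves meet at s = -3, 4.
On [-3, 4], y = -s^2 - s + 13 is on top; that piece has area ∫[-3,4] (-s^2 + s + 12) ds = 343/6.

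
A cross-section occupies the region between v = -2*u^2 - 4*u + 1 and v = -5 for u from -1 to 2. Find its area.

46/3

The difference (-2*u^2 - 4*u + 1) - (-5) = -2*u^2 - 4*u + 6 changes sign at u = 1 inside [-1, 2], so split the integral there.
∫[-1,1] (-2*u^2 - 4*u + 6) du = 32/3.
∫[1,2] (-2*u^2 - 4*u + 6) du = -14/3; the area of that piece is 14/3.
Total area = 32/3 + 14/3 = 46/3.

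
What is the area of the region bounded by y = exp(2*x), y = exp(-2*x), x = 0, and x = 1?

-1 + exp(-2)/2 + exp(2)/2

On [0, 1], (exp(2*x)) - (exp(-2*x)) = exp(2*x) - exp(-2*x) is ≥ 0 throughout, so the area is a single integral of |exp(2*x) - exp(-2*x)|.
∫[0,1] (exp(2*x) - exp(-2*x)) dx = -1 + exp(-2)/2 + exp(2)/2.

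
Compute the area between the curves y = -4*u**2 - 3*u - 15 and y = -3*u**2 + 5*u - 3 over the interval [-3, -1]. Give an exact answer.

The difference (-4*u**2 - 3*u - 15) - (-3*u**2 + 5*u - 3) = -u**2 - 8*u - 12 changes sign at u = -2 inside [-3, -1], so split the integral there.
∫[-3,-2] (-u**2 - 8*u - 12) du = 5/3.
∫[-2,-1] (-u**2 - 8*u - 12) du = -7/3; the area of that piece is 7/3.
Total area = 5/3 + 7/3 = 4.

4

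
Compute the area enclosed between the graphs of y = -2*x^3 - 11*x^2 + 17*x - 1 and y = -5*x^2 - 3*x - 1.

407/2

Set the curves equal: -2*x^3 - 11*x^2 + 17*x - 1 = -5*x^2 - 3*x - 1, so -2*x^3 - 6*x^2 + 20*x = 0, which factors as -2*x*(x - 2)*(x + 5) = 0. The curves meet at x = -5, 0, 2.
On [-5, 0], y = -5*x^2 - 3*x - 1 is on top; that piece has area ∫[-5,0] (-(-2*x^3 - 6*x^2 + 20*x)) dx = 375/2.
On [0, 2], y = -2*x^3 - 11*x^2 + 17*x - 1 is on top; that piece has area ∫[0,2] (-2*x^3 - 6*x^2 + 20*x) dx = 16.
Total enclosed area = 375/2 + 16 = 407/2.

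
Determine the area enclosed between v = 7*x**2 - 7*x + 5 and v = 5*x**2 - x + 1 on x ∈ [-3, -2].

95/3

On [-3, -2], (7*x**2 - 7*x + 5) - (5*x**2 - x + 1) = 2*x**2 - 6*x + 4 is ≥ 0 throughout, so the area is a single integral of |2*x**2 - 6*x + 4|.
∫[-3,-2] (2*x**2 - 6*x + 4) dx = 95/3.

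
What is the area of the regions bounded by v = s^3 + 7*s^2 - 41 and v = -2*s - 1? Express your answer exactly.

Set the curves equal: s^3 + 7*s^2 - 41 = -2*s - 1, so s^3 + 7*s^2 + 2*s - 40 = 0, which factors as (s - 2)*(s + 4)*(s + 5) = 0. The curves meet at s = -5, -4, 2.
On [-5, -4], v = s^3 + 7*s^2 - 41 is on top; that piece has area ∫[-5,-4] (s^3 + 7*s^2 + 2*s - 40) ds = 13/12.
On [-4, 2], v = -2*s - 1 is on top; that piece has area ∫[-4,2] (-(s^3 + 7*s^2 + 2*s - 40)) ds = 144.
Total enclosed area = 13/12 + 144 = 1741/12.

1741/12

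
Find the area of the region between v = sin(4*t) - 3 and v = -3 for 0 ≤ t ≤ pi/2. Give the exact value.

The difference (sin(4*t) - 3) - (-3) = sin(4*t) changes sign at t = pi/4 inside [0, pi/2], so split the integral there.
∫[0,pi/4] (sin(4*t)) dt = 1/2.
∫[pi/4,pi/2] (sin(4*t)) dt = -1/2; the area of that piece is 1/2.
Total area = 1/2 + 1/2 = 1.

1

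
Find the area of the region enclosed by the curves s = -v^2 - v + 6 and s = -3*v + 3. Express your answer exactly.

Both boundary curves give s as a function of v, so integrate with respect to v. Setting them equal: -v^2 + 2*v + 3 = 0, i.e. -(v - 3)*(v + 1) = 0, so they meet at v = -1, 3.
For v in [-1, 3], s = -v^2 - v + 6 is on the right; area = ∫[-1,3] (-v^2 + 2*v + 3) dv = 32/3.

32/3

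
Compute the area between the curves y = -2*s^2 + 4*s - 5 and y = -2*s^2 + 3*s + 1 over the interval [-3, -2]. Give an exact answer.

On [-3, -2], (-2*s^2 + 4*s - 5) - (-2*s^2 + 3*s + 1) = s - 6 is ≤ 0 throughout, so the area is a single integral of |s - 6|.
∫[-3,-2] (s - 6) ds = -17/2; the area of that piece is 17/2.

17/2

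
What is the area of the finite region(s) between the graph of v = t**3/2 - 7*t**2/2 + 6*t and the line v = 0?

The curve meets the t-axis where t**3/2 - 7*t**2/2 + 6*t = 0, i.e. t*(t - 4)*(t - 3)/2 = 0, at t = 0, 3, 4.
On [0, 3] the curve lies above the axis; ∫[0,3] (t**3/2 - 7*t**2/2 + 6*t) dt = 45/8, giving area 45/8.
On [3, 4] the curve lies below the axis; ∫[3,4] (t**3/2 - 7*t**2/2 + 6*t) dt = -7/24, giving area 7/24.
Total area = 45/8 + 7/24 = 71/12.

71/12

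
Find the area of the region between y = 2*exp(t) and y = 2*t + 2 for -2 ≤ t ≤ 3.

On [-2, 3], (2*exp(t)) - (2*t + 2) = -2*t + 2*exp(t) - 2 is ≥ 0 throughout, so the area is a single integral of |-2*t + 2*exp(t) - 2|.
∫[-2,3] (-2*t + 2*exp(t) - 2) dt = -15 - 2*exp(-2) + 2*exp(3).

-15 - 2*exp(-2) + 2*exp(3)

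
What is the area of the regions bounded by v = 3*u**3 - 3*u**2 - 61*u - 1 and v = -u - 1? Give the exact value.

2521/4

Set the curves equal: 3*u**3 - 3*u**2 - 61*u - 1 = -u - 1, so 3*u**3 - 3*u**2 - 60*u = 0, which factors as 3*u*(u - 5)*(u + 4) = 0. The curves meet at u = -4, 0, 5.
On [-4, 0], v = 3*u**3 - 3*u**2 - 61*u - 1 is on top; that piece has area ∫[-4,0] (3*u**3 - 3*u**2 - 60*u) du = 224.
On [0, 5], v = -u - 1 is on top; that piece has area ∫[0,5] (-(3*u**3 - 3*u**2 - 60*u)) du = 1625/4.
Total enclosed area = 224 + 1625/4 = 2521/4.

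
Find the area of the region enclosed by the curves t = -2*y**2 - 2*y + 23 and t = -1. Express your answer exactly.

Both boundary curves give t as a function of y, so integrate with respect to y. Setting them equal: -2*y**2 - 2*y + 24 = 0, i.e. -2*(y - 3)*(y + 4) = 0, so they meet at y = -4, 3.
For y in [-4, 3], t = -2*y**2 - 2*y + 23 is on the right; area = ∫[-4,3] (-2*y**2 - 2*y + 24) dy = 343/3.

343/3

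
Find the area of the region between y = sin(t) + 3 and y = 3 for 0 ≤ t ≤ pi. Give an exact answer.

On [0, pi], (sin(t) + 3) - (3) = sin(t) is ≥ 0 throughout, so the area is a single integral of |sin(t)|.
∫[0,pi] (sin(t)) dt = 2.

2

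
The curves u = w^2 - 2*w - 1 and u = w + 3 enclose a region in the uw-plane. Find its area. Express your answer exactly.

Both boundary curves give u as a function of w, so integrate with respect to w. Setting them equal: w^2 - 3*w - 4 = 0, i.e. (w - 4)*(w + 1) = 0, so they meet at w = -1, 4.
For w in [-1, 4], u = w^2 - 2*w - 1 is on the left; area = ∫[-1,4] (-(w^2 - 3*w - 4)) dw = 125/6.

125/6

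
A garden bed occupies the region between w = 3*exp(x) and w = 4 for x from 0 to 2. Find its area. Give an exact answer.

The difference (3*exp(x)) - (4) = 3*exp(x) - 4 changes sign at x = log(4/3) inside [0, 2], so split the integral there.
∫[0,log(4/3)] (3*exp(x) - 4) dx = log(81/256) + 1; the area of that piece is -1 + log(256/81).
∫[log(4/3),2] (3*exp(x) - 4) dx = -12 - 4*log(3) + 8*log(2) + 3*exp(2).
Total area = (-1 + log(256/81)) + (-12 - 4*log(3) + 8*log(2) + 3*exp(2)) = -13 - 8*log(3) + 16*log(2) + 3*exp(2).

-13 - 8*log(3) + 16*log(2) + 3*exp(2)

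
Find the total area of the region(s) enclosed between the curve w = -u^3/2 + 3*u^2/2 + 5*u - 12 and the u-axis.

407/8

The curve meets the u-axis where -u^3/2 + 3*u^2/2 + 5*u - 12 = 0, i.e. -(u - 4)*(u - 2)*(u + 3)/2 = 0, at u = -3, 2, 4.
On [-3, 2] the curve lies below the axis; ∫[-3,2] (-u^3/2 + 3*u^2/2 + 5*u - 12) du = -375/8, giving area 375/8.
On [2, 4] the curve lies above the axis; ∫[2,4] (-u^3/2 + 3*u^2/2 + 5*u - 12) du = 4, giving area 4.
Total area = 375/8 + 4 = 407/8.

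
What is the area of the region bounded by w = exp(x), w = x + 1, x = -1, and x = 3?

On [-1, 3], (exp(x)) - (x + 1) = -x + exp(x) - 1 is ≥ 0 throughout, so the area is a single integral of |-x + exp(x) - 1|.
∫[-1,3] (-x + exp(x) - 1) dx = -8 - exp(-1) + exp(3).

-8 - exp(-1) + exp(3)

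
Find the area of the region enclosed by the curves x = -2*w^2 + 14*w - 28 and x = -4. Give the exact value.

Both boundary curves give x as a function of w, so integrate with respect to w. Setting them equal: -2*w^2 + 14*w - 24 = 0, i.e. -2*(w - 4)*(w - 3) = 0, so they meet at w = 3, 4.
For w in [3, 4], x = -2*w^2 + 14*w - 28 is on the right; area = ∫[3,4] (-2*w^2 + 14*w - 24) dw = 1/3.

1/3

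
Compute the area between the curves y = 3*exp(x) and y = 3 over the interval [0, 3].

On [0, 3], (3*exp(x)) - (3) = 3*exp(x) - 3 is ≥ 0 throughout, so the area is a single integral of |3*exp(x) - 3|.
∫[0,3] (3*exp(x) - 3) dx = -12 + 3*exp(3).

-12 + 3*exp(3)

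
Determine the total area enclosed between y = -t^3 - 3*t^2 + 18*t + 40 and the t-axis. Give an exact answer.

The curve meets the t-axis where -t^3 - 3*t^2 + 18*t + 40 = 0, i.e. -(t - 4)*(t + 2)*(t + 5) = 0, at t = -5, -2, 4.
On [-5, -2] the curve lies below the axis; ∫[-5,-2] (-t^3 - 3*t^2 + 18*t + 40) dt = -135/4, giving area 135/4.
On [-2, 4] the curve lies above the axis; ∫[-2,4] (-t^3 - 3*t^2 + 18*t + 40) dt = 216, giving area 216.
Total area = 135/4 + 216 = 999/4.

999/4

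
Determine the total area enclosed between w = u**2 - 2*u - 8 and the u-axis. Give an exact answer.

The curve meets the u-axis where u**2 - 2*u - 8 = 0, i.e. (u - 4)*(u + 2) = 0, at u = -2, 4.
On [-2, 4] the curve lies below the axis; ∫[-2,4] (u**2 - 2*u - 8) du = -36, giving area 36.

36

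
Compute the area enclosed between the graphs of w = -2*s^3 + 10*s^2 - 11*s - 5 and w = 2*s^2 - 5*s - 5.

Set the curves equal: -2*s^3 + 10*s^2 - 11*s - 5 = 2*s^2 - 5*s - 5, so -2*s^3 + 8*s^2 - 6*s = 0, which factors as -2*s*(s - 3)*(s - 1) = 0. The curves meet at s = 0, 1, 3.
On [0, 1], w = 2*s^2 - 5*s - 5 is on top; that piece has area ∫[0,1] (-(-2*s^3 + 8*s^2 - 6*s)) ds = 5/6.
On [1, 3], w = -2*s^3 + 10*s^2 - 11*s - 5 is on top; that piece has area ∫[1,3] (-2*s^3 + 8*s^2 - 6*s) ds = 16/3.
Total enclosed area = 5/6 + 16/3 = 37/6.

37/6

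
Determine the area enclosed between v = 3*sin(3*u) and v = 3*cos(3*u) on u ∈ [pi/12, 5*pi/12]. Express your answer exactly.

On [pi/12, 5*pi/12], (3*sin(3*u)) - (3*cos(3*u)) = 3*sin(3*u) - 3*cos(3*u) is ≥ 0 throughout, so the area is a single integral of |3*sin(3*u) - 3*cos(3*u)|.
∫[pi/12,5*pi/12] (3*sin(3*u) - 3*cos(3*u)) du = 2*sqrt(2).

2*sqrt(2)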